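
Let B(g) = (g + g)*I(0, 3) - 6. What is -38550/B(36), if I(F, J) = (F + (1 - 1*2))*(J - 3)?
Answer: 6425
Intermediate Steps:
I(F, J) = (-1 + F)*(-3 + J) (I(F, J) = (F + (1 - 2))*(-3 + J) = (F - 1)*(-3 + J) = (-1 + F)*(-3 + J))
B(g) = -6 (B(g) = (g + g)*(3 - 1*3 - 3*0 + 0*3) - 6 = (2*g)*(3 - 3 + 0 + 0) - 6 = (2*g)*0 - 6 = 0 - 6 = -6)
-38550/B(36) = -38550/(-6) = -38550*(-⅙) = 6425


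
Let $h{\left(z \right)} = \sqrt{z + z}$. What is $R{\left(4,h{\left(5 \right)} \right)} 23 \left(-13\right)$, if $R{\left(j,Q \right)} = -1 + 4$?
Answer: $-897$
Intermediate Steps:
$h{\left(z \right)} = \sqrt{2} \sqrt{z}$ ($h{\left(z \right)} = \sqrt{2 z} = \sqrt{2} \sqrt{z}$)
$R{\left(j,Q \right)} = 3$
$R{\left(4,h{\left(5 \right)} \right)} 23 \left(-13\right) = 3 \cdot 23 \left(-13\right) = 3 \left(-299\right) = -897$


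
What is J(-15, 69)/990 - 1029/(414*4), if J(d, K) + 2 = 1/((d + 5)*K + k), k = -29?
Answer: -40824193/65486520 ≈ -0.62340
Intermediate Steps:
J(d, K) = -2 + 1/(-29 + K*(5 + d)) (J(d, K) = -2 + 1/((d + 5)*K - 29) = -2 + 1/((5 + d)*K - 29) = -2 + 1/(K*(5 + d) - 29) = -2 + 1/(-29 + K*(5 + d)))
J(-15, 69)/990 - 1029/(414*4) = ((59 - 10*69 - 2*69*(-15))/(-29 + 5*69 + 69*(-15)))/990 - 1029/(414*4) = ((59 - 690 + 2070)/(-29 + 345 - 1035))*(1/990) - 1029/1656 = (1439/(-719))*(1/990) - 1029*1/1656 = -1/719*1439*(1/990) - 343/552 = -1439/719*1/990 - 343/552 = -1439/711810 - 343/552 = -40824193/65486520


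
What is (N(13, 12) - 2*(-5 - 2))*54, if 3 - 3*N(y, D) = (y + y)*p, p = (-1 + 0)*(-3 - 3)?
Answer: -1998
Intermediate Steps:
p = 6 (p = -1*(-6) = 6)
N(y, D) = 1 - 4*y (N(y, D) = 1 - (y + y)*6/3 = 1 - 2*y*6/3 = 1 - 4*y)
(N(13, 12) - 2*(-5 - 2))*54 = ((1 - 4*13) - 2*(-5 - 2))*54 = ((1 - 52) - 2*(-7))*54 = (-51 + 14)*54 = -37*54 = -1998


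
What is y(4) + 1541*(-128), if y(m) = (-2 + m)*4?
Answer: -197240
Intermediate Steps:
y(m) = -8 + 4*m
y(4) + 1541*(-128) = (-8 + 4*4) + 1541*(-128) = (-8 + 16) - 197248 = 8 - 197248 = -197240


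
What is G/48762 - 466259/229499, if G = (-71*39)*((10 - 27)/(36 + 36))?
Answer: -542056243783/268579925712 ≈ -2.0182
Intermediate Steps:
G = 15691/24 (G = -(-47073)/72 = -2769*(-17/72) = 15691/24 ≈ 653.79)
G/48762 - 466259/229499 = (15691/24)/48762 - 466259/229499 = (15691/24)*(1/48762) - 466259*1/229499 = 15691/1170288 - 466259/229499 = -542056243783/268579925712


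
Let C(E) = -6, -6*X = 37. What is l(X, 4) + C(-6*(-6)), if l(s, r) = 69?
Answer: 63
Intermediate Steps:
X = -37/6 (X = -⅙*37 = -37/6 ≈ -6.1667)
l(X, 4) + C(-6*(-6)) = 69 - 6 = 63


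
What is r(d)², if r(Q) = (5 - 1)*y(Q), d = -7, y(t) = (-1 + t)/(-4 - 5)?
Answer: 1024/81 ≈ 12.642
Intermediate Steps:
y(t) = ⅑ - t/9 (y(t) = (-1 + t)/(-9) = (-1 + t)*(-⅑) = ⅑ - t/9)
r(Q) = 4/9 - 4*Q/9 (r(Q) = (5 - 1)*(⅑ - Q/9) = 4*(⅑ - Q/9) = 4/9 - 4*Q/9)
r(d)² = (4/9 - 4/9*(-7))² = (4/9 + 28/9)² = (32/9)² = 1024/81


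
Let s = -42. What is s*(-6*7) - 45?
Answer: 1719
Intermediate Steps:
s*(-6*7) - 45 = -(-252)*7 - 45 = -42*(-42) - 45 = 1764 - 45 = 1719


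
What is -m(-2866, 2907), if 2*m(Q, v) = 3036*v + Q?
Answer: -4411393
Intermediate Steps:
m(Q, v) = Q/2 + 1518*v (m(Q, v) = (3036*v + Q)/2 = (Q + 3036*v)/2 = Q/2 + 1518*v)
-m(-2866, 2907) = -((½)*(-2866) + 1518*2907) = -(-1433 + 4412826) = -1*4411393 = -4411393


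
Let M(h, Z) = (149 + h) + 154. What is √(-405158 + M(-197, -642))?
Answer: 2*I*√101263 ≈ 636.44*I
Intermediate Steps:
M(h, Z) = 303 + h
√(-405158 + M(-197, -642)) = √(-405158 + (303 - 197)) = √(-405158 + 106) = √(-405052) = 2*I*√101263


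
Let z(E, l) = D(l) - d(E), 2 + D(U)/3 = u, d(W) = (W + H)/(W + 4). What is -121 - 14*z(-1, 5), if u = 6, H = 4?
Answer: -275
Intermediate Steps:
d(W) = 1 (d(W) = (W + 4)/(W + 4) = (4 + W)/(4 + W) = 1)
D(U) = 12 (D(U) = -6 + 3*6 = -6 + 18 = 12)
z(E, l) = 11 (z(E, l) = 12 - 1*1 = 12 - 1 = 11)
-121 - 14*z(-1, 5) = -121 - 14*11 = -121 - 154 = -275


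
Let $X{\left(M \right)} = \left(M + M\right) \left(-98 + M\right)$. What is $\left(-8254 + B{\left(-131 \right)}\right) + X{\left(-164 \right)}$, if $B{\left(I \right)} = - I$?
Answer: $77813$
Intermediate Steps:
$X{\left(M \right)} = 2 M \left(-98 + M\right)$
$\left(-8254 + B{\left(-131 \right)}\right) + X{\left(-164 \right)} = \left(-8254 - -131\right) + 2 \left(-164\right) \left(-98 - 164\right) = \left(-8254 + 131\right) + 2 \left(-164\right) \left(-262\right) = -8123 + 85936 = 77813$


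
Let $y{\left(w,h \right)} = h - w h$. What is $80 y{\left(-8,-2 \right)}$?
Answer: $-1440$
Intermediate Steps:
$y{\left(w,h \right)} = h - h w$
$80 y{\left(-8,-2 \right)} = 80 \left(- 2 \left(1 - -8\right)\right) = 80 \left(- 2 \left(1 + 8\right)\right) = 80 \left(\left(-2\right) 9\right) = 80 \left(-18\right) = -1440$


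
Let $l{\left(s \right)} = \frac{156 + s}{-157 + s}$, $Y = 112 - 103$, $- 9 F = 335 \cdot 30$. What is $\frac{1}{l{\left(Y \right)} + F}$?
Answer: $- \frac{444}{496295} \approx -0.00089463$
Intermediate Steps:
$F = - \frac{3350}{3}$ ($F = - \frac{335 \cdot 30}{9} = \left(- \frac{1}{9}\right) 10050 = - \frac{3350}{3} \approx -1116.7$)
$Y = 9$
$l{\left(s \right)} = \frac{156 + s}{-157 + s}$
$\frac{1}{l{\left(Y \right)} + F} = \frac{1}{\frac{156 + 9}{-157 + 9} - \frac{3350}{3}} = \frac{1}{\frac{1}{-148} \cdot 165 - \frac{3350}{3}} = \frac{1}{\left(- \frac{1}{148}\right) 165 - \frac{3350}{3}} = \frac{1}{- \frac{165}{148} - \frac{3350}{3}} = \frac{1}{- \frac{496295}{444}} = - \frac{444}{496295}$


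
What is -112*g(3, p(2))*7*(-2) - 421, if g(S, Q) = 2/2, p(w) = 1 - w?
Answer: 1147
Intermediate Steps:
g(S, Q) = 1 (g(S, Q) = 2*(1/2) = 1)
-112*g(3, p(2))*7*(-2) - 421 = -112*1*7*(-2) - 421 = -784*(-2) - 421 = -112*(-14) - 421 = 1568 - 421 = 1147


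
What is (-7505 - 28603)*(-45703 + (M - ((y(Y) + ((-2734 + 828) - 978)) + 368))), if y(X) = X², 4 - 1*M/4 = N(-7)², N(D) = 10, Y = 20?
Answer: 1587704868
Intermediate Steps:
M = -384 (M = 16 - 4*10² = 16 - 4*100 = 16 - 400 = -384)
(-7505 - 28603)*(-45703 + (M - ((y(Y) + ((-2734 + 828) - 978)) + 368))) = (-7505 - 28603)*(-45703 + (-384 - ((20² + ((-2734 + 828) - 978)) + 368))) = -36108*(-45703 + (-384 - ((400 + (-1906 - 978)) + 368))) = -36108*(-45703 + (-384 - ((400 - 2884) + 368))) = -36108*(-45703 + (-384 - (-2484 + 368))) = -36108*(-45703 + (-384 - 1*(-2116))) = -36108*(-45703 + (-384 + 2116)) = -36108*(-45703 + 1732) = -36108*(-43971) = 1587704868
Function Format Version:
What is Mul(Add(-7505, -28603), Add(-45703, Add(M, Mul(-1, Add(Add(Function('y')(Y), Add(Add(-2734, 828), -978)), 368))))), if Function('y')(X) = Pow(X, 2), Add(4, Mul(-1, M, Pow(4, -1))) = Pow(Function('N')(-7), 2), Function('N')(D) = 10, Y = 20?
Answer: 1587704868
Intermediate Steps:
M = -384 (M = Add(16, Mul(-4, Pow(10, 2))) = Add(16, Mul(-4, 100)) = Add(16, -400) = -384)
Mul(Add(-7505, -28603), Add(-45703, Add(M, Mul(-1, Add(Add(Function('y')(Y), Add(Add(-2734, 828), -978)), 368))))) = Mul(Add(-7505, -28603), Add(-45703, Add(-384, Mul(-1, Add(Add(Pow(20, 2), Add(Add(-2734, 828), -978)), 368))))) = Mul(-36108, Add(-45703, Add(-384, Mul(-1, Add(Add(400, Add(-1906, -978)), 368))))) = Mul(-36108, Add(-45703, Add(-384, Mul(-1, Add(Add(400, -2884), 368))))) = Mul(-36108, Add(-45703, Add(-384, Mul(-1, Add(-2484, 368))))) = Mul(-36108, Add(-45703, Add(-384, Mul(-1, -2116)))) = Mul(-36108, Add(-45703, Add(-384, 2116))) = Mul(-36108, Add(-45703, 1732)) = Mul(-36108, -43971) = 1587704868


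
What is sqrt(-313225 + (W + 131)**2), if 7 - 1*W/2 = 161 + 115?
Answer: 2*I*sqrt(36894) ≈ 384.16*I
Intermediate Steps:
W = -538 (W = 14 - 2*(161 + 115) = 14 - 2*276 = 14 - 552 = -538)
sqrt(-313225 + (W + 131)**2) = sqrt(-313225 + (-538 + 131)**2) = sqrt(-313225 + (-407)**2) = sqrt(-313225 + 165649) = sqrt(-147576) = 2*I*sqrt(36894)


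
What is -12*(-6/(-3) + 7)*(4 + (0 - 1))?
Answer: -324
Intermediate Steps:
-12*(-6/(-3) + 7)*(4 + (0 - 1)) = -12*(-6*(-⅓) + 7)*(4 - 1) = -12*(2 + 7)*3 = -108*3 = -12*27 = -324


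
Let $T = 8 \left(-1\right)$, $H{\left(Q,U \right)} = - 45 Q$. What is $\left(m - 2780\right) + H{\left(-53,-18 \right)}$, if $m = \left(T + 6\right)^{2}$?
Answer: $-391$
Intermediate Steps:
$T = -8$
$m = 4$ ($m = \left(-8 + 6\right)^{2} = \left(-2\right)^{2} = 4$)
$\left(m - 2780\right) + H{\left(-53,-18 \right)} = \left(4 - 2780\right) - -2385 = -2776 + 2385 = -391$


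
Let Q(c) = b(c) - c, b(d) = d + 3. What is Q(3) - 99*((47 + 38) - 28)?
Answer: -5640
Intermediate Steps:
b(d) = 3 + d
Q(c) = 3 (Q(c) = (3 + c) - c = 3)
Q(3) - 99*((47 + 38) - 28) = 3 - 99*((47 + 38) - 28) = 3 - 99*(85 - 28) = 3 - 99*57 = 3 - 5643 = -5640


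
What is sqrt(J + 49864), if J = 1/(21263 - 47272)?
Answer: 5*sqrt(1349256174599)/26009 ≈ 223.30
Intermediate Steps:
J = -1/26009 (J = 1/(-26009) = -1/26009 ≈ -3.8448e-5)
sqrt(J + 49864) = sqrt(-1/26009 + 49864) = sqrt(1296912775/26009) = 5*sqrt(1349256174599)/26009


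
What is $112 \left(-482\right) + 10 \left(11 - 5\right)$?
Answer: $-53924$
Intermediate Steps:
$112 \left(-482\right) + 10 \left(11 - 5\right) = -53984 + 10 \cdot 6 = -53984 + 60 = -53924$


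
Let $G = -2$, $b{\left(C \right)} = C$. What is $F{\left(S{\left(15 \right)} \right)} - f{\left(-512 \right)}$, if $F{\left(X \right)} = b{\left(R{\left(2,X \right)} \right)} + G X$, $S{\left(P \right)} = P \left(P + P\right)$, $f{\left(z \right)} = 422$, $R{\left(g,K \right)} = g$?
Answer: $-1320$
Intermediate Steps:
$S{\left(P \right)} = 2 P^{2}$ ($S{\left(P \right)} = P 2 P = 2 P^{2}$)
$F{\left(X \right)} = 2 - 2 X$
$F{\left(S{\left(15 \right)} \right)} - f{\left(-512 \right)} = \left(2 - 2 \cdot 2 \cdot 15^{2}\right) - 422 = \left(2 - 2 \cdot 2 \cdot 225\right) - 422 = \left(2 - 900\right) - 422 = -898 - 422 = -1320$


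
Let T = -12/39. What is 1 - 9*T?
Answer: 49/13 ≈ 3.7692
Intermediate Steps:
T = -4/13 (T = -12*1/39 = -4/13 ≈ -0.30769)
1 - 9*T = 1 - 9*(-4/13) = 1 + 36/13 = 49/13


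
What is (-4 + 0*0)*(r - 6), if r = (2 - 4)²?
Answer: 8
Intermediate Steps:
r = 4 (r = (-2)² = 4)
(-4 + 0*0)*(r - 6) = (-4 + 0*0)*(4 - 6) = (-4 + 0)*(-2) = -4*(-2) = 8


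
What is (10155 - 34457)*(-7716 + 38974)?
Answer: -759631916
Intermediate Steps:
(10155 - 34457)*(-7716 + 38974) = -24302*31258 = -759631916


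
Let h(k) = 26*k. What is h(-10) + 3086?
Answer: 2826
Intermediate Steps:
h(-10) + 3086 = 26*(-10) + 3086 = -260 + 3086 = 2826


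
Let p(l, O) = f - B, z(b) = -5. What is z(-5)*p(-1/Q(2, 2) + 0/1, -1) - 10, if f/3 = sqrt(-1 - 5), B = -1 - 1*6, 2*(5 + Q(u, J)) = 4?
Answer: -45 - 15*I*sqrt(6) ≈ -45.0 - 36.742*I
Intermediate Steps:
Q(u, J) = -3 (Q(u, J) = -5 + (1/2)*4 = -5 + 2 = -3)
B = -7 (B = -1 - 6 = -7)
f = 3*I*sqrt(6) (f = 3*sqrt(-1 - 5) = 3*sqrt(-6) = 3*(I*sqrt(6)) = 3*I*sqrt(6) ≈ 7.3485*I)
p(l, O) = 7 + 3*I*sqrt(6) (p(l, O) = 3*I*sqrt(6) - 1*(-7) = 3*I*sqrt(6) + 7 = 7 + 3*I*sqrt(6))
z(-5)*p(-1/Q(2, 2) + 0/1, -1) - 10 = -5*(7 + 3*I*sqrt(6)) - 10 = (-35 - 15*I*sqrt(6)) - 10 = -45 - 15*I*sqrt(6)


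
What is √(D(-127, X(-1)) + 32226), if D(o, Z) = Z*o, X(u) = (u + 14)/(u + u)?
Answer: √132206/2 ≈ 181.80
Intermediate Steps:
X(u) = (14 + u)/(2*u) (X(u) = (14 + u)/((2*u)) = (14 + u)*(1/(2*u)) = (14 + u)/(2*u))
√(D(-127, X(-1)) + 32226) = √(((½)*(14 - 1)/(-1))*(-127) + 32226) = √(((½)*(-1)*13)*(-127) + 32226) = √(-13/2*(-127) + 32226) = √(1651/2 + 32226) = √(66103/2) = √132206/2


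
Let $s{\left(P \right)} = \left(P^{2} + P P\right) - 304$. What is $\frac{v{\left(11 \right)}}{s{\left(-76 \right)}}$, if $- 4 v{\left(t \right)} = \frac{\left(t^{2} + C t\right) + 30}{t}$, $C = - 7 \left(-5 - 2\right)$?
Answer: $- \frac{345}{247456} \approx -0.0013942$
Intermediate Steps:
$C = 49$ ($C = \left(-7\right) \left(-7\right) = 49$)
$s{\left(P \right)} = -304 + 2 P^{2}$ ($s{\left(P \right)} = \left(P^{2} + P^{2}\right) - 304 = 2 P^{2} - 304 = -304 + 2 P^{2}$)
$v{\left(t \right)} = - \frac{30 + t^{2} + 49 t}{4 t}$ ($v{\left(t \right)} = - \frac{\left(\left(t^{2} + 49 t\right) + 30\right) \frac{1}{t}}{4} = - \frac{\left(30 + t^{2} + 49 t\right) \frac{1}{t}}{4} = - \frac{\frac{1}{t} \left(30 + t^{2} + 49 t\right)}{4} = - \frac{30 + t^{2} + 49 t}{4 t}$)
$\frac{v{\left(11 \right)}}{s{\left(-76 \right)}} = \frac{\frac{1}{4} \cdot \frac{1}{11} \left(-30 - 11 \left(49 + 11\right)\right)}{-304 + 2 \left(-76\right)^{2}} = \frac{\frac{1}{4} \cdot \frac{1}{11} \left(-30 - 11 \cdot 60\right)}{-304 + 2 \cdot 5776} = \frac{\frac{1}{4} \cdot \frac{1}{11} \left(-30 - 660\right)}{-304 + 11552} = \frac{\frac{1}{4} \cdot \frac{1}{11} \left(-690\right)}{11248} = \left(- \frac{345}{22}\right) \frac{1}{11248} = - \frac{345}{247456}$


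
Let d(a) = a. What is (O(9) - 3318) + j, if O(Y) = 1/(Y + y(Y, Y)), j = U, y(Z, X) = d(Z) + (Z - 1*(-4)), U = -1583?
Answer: -151930/31 ≈ -4901.0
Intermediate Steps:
y(Z, X) = 4 + 2*Z (y(Z, X) = Z + (Z - 1*(-4)) = Z + (Z + 4) = Z + (4 + Z) = 4 + 2*Z)
j = -1583
O(Y) = 1/(4 + 3*Y) (O(Y) = 1/(Y + (4 + 2*Y)) = 1/(4 + 3*Y))
(O(9) - 3318) + j = (1/(4 + 3*9) - 3318) - 1583 = (1/(4 + 27) - 3318) - 1583 = (1/31 - 3318) - 1583 = -102857/31 - 1583 = -151930/31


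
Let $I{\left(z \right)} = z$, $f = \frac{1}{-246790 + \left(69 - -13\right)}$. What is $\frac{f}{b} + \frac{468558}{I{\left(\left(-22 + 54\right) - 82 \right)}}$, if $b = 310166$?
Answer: $- \frac{17927130646506337}{1913010838200} \approx -9371.2$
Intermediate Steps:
$f = - \frac{1}{246708}$ ($f = \frac{1}{-246790 + \left(69 + 13\right)} = \frac{1}{-246790 + 82} = \frac{1}{-246708} = - \frac{1}{246708} \approx -4.0534 \cdot 10^{-6}$)
$\frac{f}{b} + \frac{468558}{I{\left(\left(-22 + 54\right) - 82 \right)}} = - \frac{1}{246708 \cdot 310166} + \frac{468558}{\left(-22 + 54\right) - 82} = \left(- \frac{1}{246708}\right) \frac{1}{310166} + \frac{468558}{32 - 82} = - \frac{1}{76520433528} + \frac{468558}{-50} = - \frac{1}{76520433528} + 468558 \left(- \frac{1}{50}\right) = - \frac{1}{76520433528} - \frac{234279}{25} = - \frac{17927130646506337}{1913010838200}$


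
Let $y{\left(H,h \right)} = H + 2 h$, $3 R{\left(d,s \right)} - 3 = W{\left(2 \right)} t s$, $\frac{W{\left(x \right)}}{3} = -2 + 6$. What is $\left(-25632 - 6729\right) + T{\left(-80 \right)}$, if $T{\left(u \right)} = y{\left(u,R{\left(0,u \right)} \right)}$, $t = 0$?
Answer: $-32439$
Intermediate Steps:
$W{\left(x \right)} = 12$ ($W{\left(x \right)} = 3 \left(-2 + 6\right) = 3 \cdot 4 = 12$)
$R{\left(d,s \right)} = 1$ ($R{\left(d,s \right)} = 1 + \frac{12 \cdot 0 s}{3} = 1 + \frac{0 s}{3} = 1 + \frac{1}{3} \cdot 0 = 1 + 0 = 1$)
$T{\left(u \right)} = 2 + u$ ($T{\left(u \right)} = u + 2 \cdot 1 = u + 2 = 2 + u$)
$\left(-25632 - 6729\right) + T{\left(-80 \right)} = \left(-25632 - 6729\right) + \left(2 - 80\right) = -32361 - 78 = -32439$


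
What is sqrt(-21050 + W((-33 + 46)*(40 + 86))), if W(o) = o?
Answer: 2*I*sqrt(4853) ≈ 139.33*I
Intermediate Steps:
sqrt(-21050 + W((-33 + 46)*(40 + 86))) = sqrt(-21050 + (-33 + 46)*(40 + 86)) = sqrt(-21050 + 13*126) = sqrt(-21050 + 1638) = sqrt(-19412) = 2*I*sqrt(4853)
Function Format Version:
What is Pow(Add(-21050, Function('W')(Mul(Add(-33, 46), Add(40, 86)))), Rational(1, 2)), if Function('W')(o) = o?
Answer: Mul(2, I, Pow(4853, Rational(1, 2))) ≈ Mul(139.33, I)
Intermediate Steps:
Pow(Add(-21050, Function('W')(Mul(Add(-33, 46), Add(40, 86)))), Rational(1, 2)) = Pow(Add(-21050, Mul(Add(-33, 46), Add(40, 86))), Rational(1, 2)) = Pow(Add(-21050, Mul(13, 126)), Rational(1, 2)) = Pow(Add(-21050, 1638), Rational(1, 2)) = Pow(-19412, Rational(1, 2)) = Mul(2, I, Pow(4853, Rational(1, 2)))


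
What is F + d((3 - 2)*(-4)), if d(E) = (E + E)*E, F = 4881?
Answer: 4913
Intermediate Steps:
d(E) = 2*E² (d(E) = (2*E)*E = 2*E²)
F + d((3 - 2)*(-4)) = 4881 + 2*((3 - 2)*(-4))² = 4881 + 2*(1*(-4))² = 4881 + 2*(-4)² = 4881 + 2*16 = 4881 + 32 = 4913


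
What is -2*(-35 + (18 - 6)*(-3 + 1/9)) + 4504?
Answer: 13930/3 ≈ 4643.3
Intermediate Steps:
-2*(-35 + (18 - 6)*(-3 + 1/9)) + 4504 = -2*(-35 + 12*(-3 + 1/9)) + 4504 = -2*(-35 + 12*(-26/9)) + 4504 = -2*(-35 - 104/3) + 4504 = -2*(-209/3) + 4504 = 418/3 + 4504 = 13930/3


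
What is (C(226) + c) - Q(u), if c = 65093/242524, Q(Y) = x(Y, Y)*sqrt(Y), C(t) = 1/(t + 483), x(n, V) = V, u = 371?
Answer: 46393461/171949516 - 371*sqrt(371) ≈ -7145.7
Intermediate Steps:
C(t) = 1/(483 + t)
Q(Y) = Y**(3/2) (Q(Y) = Y*sqrt(Y) = Y**(3/2))
c = 65093/242524 (c = 65093*(1/242524) = 65093/242524 ≈ 0.26840)
(C(226) + c) - Q(u) = (1/(483 + 226) + 65093/242524) - 371**(3/2) = (1/709 + 65093/242524) - 371*sqrt(371) = 46393461/171949516 - 371*sqrt(371)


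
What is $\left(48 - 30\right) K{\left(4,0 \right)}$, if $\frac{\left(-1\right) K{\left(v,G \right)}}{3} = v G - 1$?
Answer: $54$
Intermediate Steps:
$K{\left(v,G \right)} = 3 - 3 G v$ ($K{\left(v,G \right)} = - 3 \left(v G - 1\right) = - 3 \left(G v - 1\right) = - 3 \left(-1 + G v\right) = 3 - 3 G v$)
$\left(48 - 30\right) K{\left(4,0 \right)} = \left(48 - 30\right) \left(3 - 0 \cdot 4\right) = 18 \left(3 + 0\right) = 18 \cdot 3 = 54$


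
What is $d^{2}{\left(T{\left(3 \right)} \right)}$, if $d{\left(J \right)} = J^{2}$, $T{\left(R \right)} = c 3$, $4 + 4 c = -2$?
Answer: $\frac{6561}{16} \approx 410.06$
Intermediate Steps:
$c = - \frac{3}{2}$ ($c = -1 + \frac{1}{4} \left(-2\right) = -1 - \frac{1}{2} = - \frac{3}{2} \approx -1.5$)
$T{\left(R \right)} = - \frac{9}{2}$ ($T{\left(R \right)} = \left(- \frac{3}{2}\right) 3 = - \frac{9}{2}$)
$d^{2}{\left(T{\left(3 \right)} \right)} = \left(\left(- \frac{9}{2}\right)^{2}\right)^{2} = \left(\frac{81}{4}\right)^{2} = \frac{6561}{16}$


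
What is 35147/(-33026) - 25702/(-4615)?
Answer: 1381551/306670 ≈ 4.5050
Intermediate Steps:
35147/(-33026) - 25702/(-4615) = 35147*(-1/33026) - 25702*(-1/4615) = -5021/4718 + 362/65 = 1381551/306670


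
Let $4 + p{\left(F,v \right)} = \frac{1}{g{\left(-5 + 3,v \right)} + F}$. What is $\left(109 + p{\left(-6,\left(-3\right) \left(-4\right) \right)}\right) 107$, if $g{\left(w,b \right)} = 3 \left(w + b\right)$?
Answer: $\frac{269747}{24} \approx 11239.0$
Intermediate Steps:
$g{\left(w,b \right)} = 3 b + 3 w$ ($g{\left(w,b \right)} = 3 \left(b + w\right) = 3 b + 3 w$)
$p{\left(F,v \right)} = -4 + \frac{1}{-6 + F + 3 v}$ ($p{\left(F,v \right)} = -4 + \frac{1}{\left(3 v + 3 \left(-5 + 3\right)\right) + F} = -4 + \frac{1}{\left(3 v + 3 \left(-2\right)\right) + F} = -4 + \frac{1}{\left(3 v - 6\right) + F} = -4 + \frac{1}{\left(-6 + 3 v\right) + F} = -4 + \frac{1}{-6 + F + 3 v}$)
$\left(109 + p{\left(-6,\left(-3\right) \left(-4\right) \right)}\right) 107 = \left(109 + \frac{25 - 12 \left(\left(-3\right) \left(-4\right)\right) - -24}{-6 - 6 + 3 \left(\left(-3\right) \left(-4\right)\right)}\right) 107 = \left(109 + \frac{25 - 144 + 24}{-6 - 6 + 3 \cdot 12}\right) 107 = \left(109 + \frac{25 - 144 + 24}{-6 - 6 + 36}\right) 107 = \left(109 + \frac{1}{24} \left(-95\right)\right) 107 = \left(109 - \frac{95}{24}\right) 107 = \frac{2521}{24} \cdot 107 = \frac{269747}{24}$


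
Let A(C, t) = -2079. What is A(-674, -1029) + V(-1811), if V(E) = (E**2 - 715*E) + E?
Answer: 4570696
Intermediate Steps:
V(E) = E**2 - 714*E
A(-674, -1029) + V(-1811) = -2079 - 1811*(-714 - 1811) = -2079 - 1811*(-2525) = -2079 + 4572775 = 4570696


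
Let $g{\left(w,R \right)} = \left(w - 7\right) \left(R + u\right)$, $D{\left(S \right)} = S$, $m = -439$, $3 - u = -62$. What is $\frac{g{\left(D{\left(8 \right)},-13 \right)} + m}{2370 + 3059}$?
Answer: $- \frac{387}{5429} \approx -0.071284$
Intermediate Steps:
$u = 65$ ($u = 3 - -62 = 3 + 62 = 65$)
$g{\left(w,R \right)} = \left(-7 + w\right) \left(65 + R\right)$ ($g{\left(w,R \right)} = \left(w - 7\right) \left(R + 65\right) = \left(-7 + w\right) \left(65 + R\right)$)
$\frac{g{\left(D{\left(8 \right)},-13 \right)} + m}{2370 + 3059} = \frac{\left(-455 - -91 + 65 \cdot 8 - 104\right) - 439}{2370 + 3059} = \frac{\left(-455 + 91 + 520 - 104\right) - 439}{5429} = \left(52 - 439\right) \frac{1}{5429} = \left(-387\right) \frac{1}{5429} = - \frac{387}{5429}$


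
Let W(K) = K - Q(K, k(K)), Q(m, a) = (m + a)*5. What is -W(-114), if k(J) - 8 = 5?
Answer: -391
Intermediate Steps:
k(J) = 13 (k(J) = 8 + 5 = 13)
Q(m, a) = 5*a + 5*m (Q(m, a) = (a + m)*5 = 5*a + 5*m)
W(K) = -65 - 4*K (W(K) = K - (5*13 + 5*K) = K - (65 + 5*K) = K + (-65 - 5*K) = -65 - 4*K)
-W(-114) = -(-65 - 4*(-114)) = -(-65 + 456) = -1*391 = -391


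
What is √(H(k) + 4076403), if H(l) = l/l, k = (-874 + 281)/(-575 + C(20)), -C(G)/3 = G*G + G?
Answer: 2*√1019101 ≈ 2019.0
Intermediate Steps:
C(G) = -3*G - 3*G² (C(G) = -3*(G*G + G) = -3*(G² + G) = -3*(G + G²) = -3*G - 3*G²)
k = 593/1835 (k = (-874 + 281)/(-575 - 3*20*(1 + 20)) = -593/(-575 - 3*20*21) = -593/(-575 - 1260) = -593/(-1835) = -593*(-1/1835) = 593/1835 ≈ 0.32316)
H(l) = 1
√(H(k) + 4076403) = √(1 + 4076403) = √4076404 = 2*√1019101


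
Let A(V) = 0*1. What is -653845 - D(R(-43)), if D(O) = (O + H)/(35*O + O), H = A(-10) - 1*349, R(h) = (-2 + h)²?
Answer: -11916325544/18225 ≈ -6.5385e+5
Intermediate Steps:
A(V) = 0
H = -349 (H = 0 - 1*349 = 0 - 349 = -349)
D(O) = (-349 + O)/(36*O) (D(O) = (O - 349)/(35*O + O) = (-349 + O)/((36*O)) = (-349 + O)*(1/(36*O)) = (-349 + O)/(36*O))
-653845 - D(R(-43)) = -653845 - (-349 + (-2 - 43)²)/(36*((-2 - 43)²)) = -653845 - (-349 + (-45)²)/(36*((-45)²)) = -653845 - (-349 + 2025)/(36*2025) = -653845 - 1676/(36*2025) = -653845 - 1*419/18225 = -653845 - 419/18225 = -11916325544/18225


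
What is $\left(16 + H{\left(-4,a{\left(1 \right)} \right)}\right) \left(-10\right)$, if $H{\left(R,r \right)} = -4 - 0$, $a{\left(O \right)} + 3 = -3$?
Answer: $-120$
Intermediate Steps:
$a{\left(O \right)} = -6$ ($a{\left(O \right)} = -3 - 3 = -6$)
$H{\left(R,r \right)} = -4$ ($H{\left(R,r \right)} = -4 + 0 = -4$)
$\left(16 + H{\left(-4,a{\left(1 \right)} \right)}\right) \left(-10\right) = \left(16 - 4\right) \left(-10\right) = 12 \left(-10\right) = -120$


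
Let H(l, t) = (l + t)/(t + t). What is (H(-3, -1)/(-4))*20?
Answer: -10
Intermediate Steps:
H(l, t) = (l + t)/(2*t) (H(l, t) = (l + t)/((2*t)) = (l + t)*(1/(2*t)) = (l + t)/(2*t))
(H(-3, -1)/(-4))*20 = (((1/2)*(-3 - 1)/(-1))/(-4))*20 = (((1/2)*(-1)*(-4))*(-1/4))*20 = (2*(-1/4))*20 = -1/2*20 = -10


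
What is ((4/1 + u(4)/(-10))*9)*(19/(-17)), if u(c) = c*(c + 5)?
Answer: -342/85 ≈ -4.0235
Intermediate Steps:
u(c) = c*(5 + c)
((4/1 + u(4)/(-10))*9)*(19/(-17)) = ((4/1 + (4*(5 + 4))/(-10))*9)*(19/(-17)) = ((4*1 + (4*9)*(-⅒))*9)*(19*(-1/17)) = ((4 + 36*(-⅒))*9)*(-19/17) = ((4 - 18/5)*9)*(-19/17) = ((⅖)*9)*(-19/17) = (18/5)*(-19/17) = -342/85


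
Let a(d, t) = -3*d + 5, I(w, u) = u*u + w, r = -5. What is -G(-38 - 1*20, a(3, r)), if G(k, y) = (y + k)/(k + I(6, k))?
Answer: 31/1656 ≈ 0.018720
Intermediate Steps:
I(w, u) = w + u² (I(w, u) = u² + w = w + u²)
a(d, t) = 5 - 3*d
G(k, y) = (k + y)/(6 + k + k²) (G(k, y) = (y + k)/(k + (6 + k²)) = (k + y)/(6 + k + k²))
-G(-38 - 1*20, a(3, r)) = -((-38 - 1*20) + (5 - 3*3))/(6 + (-38 - 1*20) + (-38 - 1*20)²) = -((-38 - 20) + (5 - 9))/(6 + (-38 - 20) + (-38 - 20)²) = -(-58 - 4)/(6 - 58 + (-58)²) = -(-62)/(6 - 58 + 3364) = -(-62)/3312 = -1*(-31/1656) = 31/1656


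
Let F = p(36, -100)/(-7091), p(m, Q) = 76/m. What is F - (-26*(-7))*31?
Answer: -360066817/63819 ≈ -5642.0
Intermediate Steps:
F = -19/63819 (F = (76/36)/(-7091) = (76*(1/36))*(-1/7091) = (19/9)*(-1/7091) = -19/63819 ≈ -0.00029772)
F - (-26*(-7))*31 = -19/63819 - (-26*(-7))*31 = -19/63819 - 182*31 = -19/63819 - 1*5642 = -19/63819 - 5642 = -360066817/63819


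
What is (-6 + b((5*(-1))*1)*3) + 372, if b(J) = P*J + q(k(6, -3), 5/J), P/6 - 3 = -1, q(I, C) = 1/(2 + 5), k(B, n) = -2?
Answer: 1305/7 ≈ 186.43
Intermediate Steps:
q(I, C) = 1/7
P = 12 (P = 18 + 6*(-1) = 18 - 6 = 12)
b(J) = 1/7 + 12*J (b(J) = 12*J + 1/7 = 1/7 + 12*J)
(-6 + b((5*(-1))*1)*3) + 372 = (-6 + (1/7 + 12*((5*(-1))*1))*3) + 372 = (-6 + (1/7 + 12*(-5*1))*3) + 372 = (-6 + (1/7 + 12*(-5))*3) + 372 = (-6 + (1/7 - 60)*3) + 372 = (-6 - 419/7*3) + 372 = (-6 - 1257/7) + 372 = -1299/7 + 372 = 1305/7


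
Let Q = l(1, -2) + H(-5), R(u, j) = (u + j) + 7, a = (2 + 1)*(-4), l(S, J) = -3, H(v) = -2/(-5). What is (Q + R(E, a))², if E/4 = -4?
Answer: 13924/25 ≈ 556.96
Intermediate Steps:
H(v) = ⅖ (H(v) = -2*(-⅕) = ⅖)
a = -12 (a = 3*(-4) = -12)
E = -16 (E = 4*(-4) = -16)
R(u, j) = 7 + j + u (R(u, j) = (j + u) + 7 = 7 + j + u)
Q = -13/5 (Q = -3 + ⅖ = -13/5 ≈ -2.6000)
(Q + R(E, a))² = (-13/5 + (7 - 12 - 16))² = (-13/5 - 21)² = (-118/5)² = 13924/25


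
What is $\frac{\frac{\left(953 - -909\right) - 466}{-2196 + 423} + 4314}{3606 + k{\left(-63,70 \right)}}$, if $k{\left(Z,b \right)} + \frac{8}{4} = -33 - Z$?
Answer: $\frac{3823663}{3221541} \approx 1.1869$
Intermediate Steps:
$k{\left(Z,b \right)} = -35 - Z$ ($k{\left(Z,b \right)} = -2 - \left(33 + Z\right) = -35 - Z$)
$\frac{\frac{\left(953 - -909\right) - 466}{-2196 + 423} + 4314}{3606 + k{\left(-63,70 \right)}} = \frac{\frac{\left(953 - -909\right) - 466}{-2196 + 423} + 4314}{3606 - -28} = \frac{\frac{\left(953 + 909\right) - 466}{-1773} + 4314}{3606 + \left(-35 + 63\right)} = \frac{\left(1862 - 466\right) \left(- \frac{1}{1773}\right) + 4314}{3606 + 28} = \frac{1396 \left(- \frac{1}{1773}\right) + 4314}{3634} = \left(- \frac{1396}{1773} + 4314\right) \frac{1}{3634} = \frac{7647326}{1773} \cdot \frac{1}{3634} = \frac{3823663}{3221541}$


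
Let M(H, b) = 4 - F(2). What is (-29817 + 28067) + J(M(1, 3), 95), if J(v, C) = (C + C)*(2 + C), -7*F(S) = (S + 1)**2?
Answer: 16680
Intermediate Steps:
F(S) = -(1 + S)**2/7 (F(S) = -(S + 1)**2/7 = -(1 + S)**2/7)
M(H, b) = 37/7 (M(H, b) = 4 - (-1)*(1 + 2)**2/7 = 4 - (-1)*3**2/7 = 4 - (-1)*9/7 = 4 - 1*(-9/7) = 4 + 9/7 = 37/7)
J(v, C) = 2*C*(2 + C) (J(v, C) = (2*C)*(2 + C) = 2*C*(2 + C))
(-29817 + 28067) + J(M(1, 3), 95) = (-29817 + 28067) + 2*95*(2 + 95) = -1750 + 2*95*97 = -1750 + 18430 = 16680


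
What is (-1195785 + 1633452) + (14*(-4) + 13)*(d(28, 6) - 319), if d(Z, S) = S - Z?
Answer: 452330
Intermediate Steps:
(-1195785 + 1633452) + (14*(-4) + 13)*(d(28, 6) - 319) = (-1195785 + 1633452) + (14*(-4) + 13)*((6 - 1*28) - 319) = 437667 + (-56 + 13)*((6 - 28) - 319) = 437667 - 43*(-22 - 319) = 437667 - 43*(-341) = 437667 + 14663 = 452330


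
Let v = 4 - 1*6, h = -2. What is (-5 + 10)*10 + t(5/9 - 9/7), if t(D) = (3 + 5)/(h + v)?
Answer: 48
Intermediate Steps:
v = -2 (v = 4 - 6 = -2)
t(D) = -2 (t(D) = (3 + 5)/(-2 - 2) = 8/(-4) = 8*(-1/4) = -2)
(-5 + 10)*10 + t(5/9 - 9/7) = (-5 + 10)*10 - 2 = 5*10 - 2 = 50 - 2 = 48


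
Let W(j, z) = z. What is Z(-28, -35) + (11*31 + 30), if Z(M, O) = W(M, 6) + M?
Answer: 349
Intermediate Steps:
Z(M, O) = 6 + M
Z(-28, -35) + (11*31 + 30) = (6 - 28) + (11*31 + 30) = -22 + (341 + 30) = -22 + 371 = 349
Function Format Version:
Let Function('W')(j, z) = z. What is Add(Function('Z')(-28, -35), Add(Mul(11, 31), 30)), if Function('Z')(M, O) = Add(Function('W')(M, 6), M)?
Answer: 349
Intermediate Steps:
Function('Z')(M, O) = Add(6, M)
Add(Function('Z')(-28, -35), Add(Mul(11, 31), 30)) = Add(Add(6, -28), Add(Mul(11, 31), 30)) = Add(-22, Add(341, 30)) = Add(-22, 371) = 349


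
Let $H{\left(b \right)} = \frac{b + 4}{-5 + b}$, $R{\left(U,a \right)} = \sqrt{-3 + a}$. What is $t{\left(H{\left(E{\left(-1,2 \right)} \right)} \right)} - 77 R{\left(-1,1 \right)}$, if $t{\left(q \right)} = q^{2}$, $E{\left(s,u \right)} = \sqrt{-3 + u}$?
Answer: $\frac{70}{169} + \frac{171 i}{338} - 77 i \sqrt{2} \approx 0.4142 - 108.39 i$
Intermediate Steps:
$H{\left(b \right)} = \frac{4 + b}{-5 + b}$
$t{\left(H{\left(E{\left(-1,2 \right)} \right)} \right)} - 77 R{\left(-1,1 \right)} = \left(\frac{4 + \sqrt{-3 + 2}}{-5 + \sqrt{-3 + 2}}\right)^{2} - 77 \sqrt{-3 + 1} = \left(\frac{4 + \sqrt{-1}}{-5 + \sqrt{-1}}\right)^{2} - 77 \sqrt{-2} = \left(\frac{4 + i}{-5 + i}\right)^{2} - 77 i \sqrt{2} = \left(\frac{-5 - i}{26} \left(4 + i\right)\right)^{2} - 77 i \sqrt{2} = \left(\frac{\left(-5 - i\right) \left(4 + i\right)}{26}\right)^{2} - 77 i \sqrt{2} = \frac{\left(-5 - i\right)^{2} \left(4 + i\right)^{2}}{676} - 77 i \sqrt{2} = - 77 i \sqrt{2} + \frac{\left(-5 - i\right)^{2} \left(4 + i\right)^{2}}{676}$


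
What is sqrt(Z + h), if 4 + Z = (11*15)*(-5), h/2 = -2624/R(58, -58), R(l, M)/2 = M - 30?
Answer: I*sqrt(96701)/11 ≈ 28.27*I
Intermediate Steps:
R(l, M) = -60 + 2*M (R(l, M) = 2*(M - 30) = 2*(-30 + M) = -60 + 2*M)
h = 328/11 (h = 2*(-2624/(-60 + 2*(-58))) = 2*(-2624/(-60 - 116)) = 2*(-2624/(-176)) = 2*(-2624*(-1/176)) = 2*(164/11) = 328/11 ≈ 29.818)
Z = -829 (Z = -4 + (11*15)*(-5) = -4 + 165*(-5) = -4 - 825 = -829)
sqrt(Z + h) = sqrt(-829 + 328/11) = sqrt(-8791/11) = I*sqrt(96701)/11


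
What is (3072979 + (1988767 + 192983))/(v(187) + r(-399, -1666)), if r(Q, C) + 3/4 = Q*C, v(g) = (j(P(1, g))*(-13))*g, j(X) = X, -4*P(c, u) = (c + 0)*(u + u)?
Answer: 21018916/3568127 ≈ 5.8907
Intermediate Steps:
P(c, u) = -c*u/2 (P(c, u) = -(c + 0)*(u + u)/4 = -c*2*u/4 = -c*u/2)
v(g) = 13*g²/2 (v(g) = (-½*1*g*(-13))*g = (-g/2*(-13))*g = (13*g/2)*g = 13*g²/2)
r(Q, C) = -¾ + C*Q (r(Q, C) = -¾ + Q*C = -¾ + C*Q)
(3072979 + (1988767 + 192983))/(v(187) + r(-399, -1666)) = (3072979 + (1988767 + 192983))/((13/2)*187² + (-¾ - 1666*(-399))) = (3072979 + 2181750)/((13/2)*34969 + (-¾ + 664734)) = 5254729/(454597/2 + 2658933/4) = 5254729/(3568127/4) = 5254729*(4/3568127) = 21018916/3568127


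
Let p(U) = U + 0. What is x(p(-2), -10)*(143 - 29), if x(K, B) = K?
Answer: -228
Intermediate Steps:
p(U) = U
x(p(-2), -10)*(143 - 29) = -2*(143 - 29) = -2*114 = -228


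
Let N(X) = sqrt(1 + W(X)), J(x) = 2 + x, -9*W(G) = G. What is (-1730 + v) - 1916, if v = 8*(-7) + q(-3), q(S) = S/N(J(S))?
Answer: -3702 - 9*sqrt(10)/10 ≈ -3704.8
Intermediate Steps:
W(G) = -G/9
N(X) = sqrt(1 - X/9)
q(S) = 3*S/sqrt(7 - S) (q(S) = S/((sqrt(9 - (2 + S))/3)) = S/((sqrt(9 + (-2 - S))/3)) = S/((sqrt(7 - S)/3)) = S*(3/sqrt(7 - S)) = 3*S/sqrt(7 - S))
v = -56 - 9*sqrt(10)/10 (v = 8*(-7) + 3*(-3)/sqrt(7 - 1*(-3)) = -56 + 3*(-3)/sqrt(7 + 3) = -56 + 3*(-3)/sqrt(10) = -56 + 3*(-3)*(sqrt(10)/10) = -56 - 9*sqrt(10)/10 ≈ -58.846)
(-1730 + v) - 1916 = (-1730 + (-56 - 9*sqrt(10)/10)) - 1916 = (-1786 - 9*sqrt(10)/10) - 1916 = -3702 - 9*sqrt(10)/10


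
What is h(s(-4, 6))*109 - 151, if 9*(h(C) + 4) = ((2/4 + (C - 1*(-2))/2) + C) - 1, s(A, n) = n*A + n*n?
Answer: -6533/18 ≈ -362.94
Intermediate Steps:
s(A, n) = n² + A*n (s(A, n) = A*n + n² = n² + A*n)
h(C) = -71/18 + C/6 (h(C) = -4 + (((2/4 + (C - 1*(-2))/2) + C) - 1)/9 = -4 + (((2*(¼) + (C + 2)*(½)) + C) - 1)/9 = -4 + (((½ + (2 + C)*(½)) + C) - 1)/9 = -4 + (((½ + (1 + C/2)) + C) - 1)/9 = -4 + (((3/2 + C/2) + C) - 1)/9 = -4 + ((3/2 + 3*C/2) - 1)/9 = -4 + (½ + 3*C/2)/9 = -4 + (1/18 + C/6) = -71/18 + C/6)
h(s(-4, 6))*109 - 151 = (-71/18 + (6*(-4 + 6))/6)*109 - 151 = (-71/18 + (6*2)/6)*109 - 151 = (-71/18 + (⅙)*12)*109 - 151 = (-71/18 + 2)*109 - 151 = -35/18*109 - 151 = -3815/18 - 151 = -6533/18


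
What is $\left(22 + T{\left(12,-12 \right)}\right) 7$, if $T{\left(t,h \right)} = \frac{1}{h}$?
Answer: $\frac{1841}{12} \approx 153.42$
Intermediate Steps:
$\left(22 + T{\left(12,-12 \right)}\right) 7 = \left(22 + \frac{1}{-12}\right) 7 = \left(22 - \frac{1}{12}\right) 7 = \frac{263}{12} \cdot 7 = \frac{1841}{12}$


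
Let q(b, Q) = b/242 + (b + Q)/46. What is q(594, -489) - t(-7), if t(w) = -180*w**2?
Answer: 4465317/506 ≈ 8824.7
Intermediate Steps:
q(b, Q) = Q/46 + 72*b/2783 (q(b, Q) = b*(1/242) + (Q + b)*(1/46) = b/242 + (Q/46 + b/46) = Q/46 + 72*b/2783)
q(594, -489) - t(-7) = ((1/46)*(-489) + (72/2783)*594) - (-180)*(-7)**2 = (-489/46 + 3888/253) - (-180)*49 = 2397/506 - 1*(-8820) = 2397/506 + 8820 = 4465317/506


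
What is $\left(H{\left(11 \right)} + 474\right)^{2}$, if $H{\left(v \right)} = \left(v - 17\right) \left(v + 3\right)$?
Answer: $152100$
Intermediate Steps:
$H{\left(v \right)} = \left(-17 + v\right) \left(3 + v\right)$
$\left(H{\left(11 \right)} + 474\right)^{2} = \left(\left(-51 + 11^{2} - 154\right) + 474\right)^{2} = \left(\left(-51 + 121 - 154\right) + 474\right)^{2} = \left(-84 + 474\right)^{2} = 390^{2} = 152100$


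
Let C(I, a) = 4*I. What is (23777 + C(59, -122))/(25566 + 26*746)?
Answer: 24013/44962 ≈ 0.53407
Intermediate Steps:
(23777 + C(59, -122))/(25566 + 26*746) = (23777 + 4*59)/(25566 + 26*746) = (23777 + 236)/(25566 + 19396) = 24013/44962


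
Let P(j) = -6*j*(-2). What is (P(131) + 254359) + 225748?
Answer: 481679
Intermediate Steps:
P(j) = 12*j
(P(131) + 254359) + 225748 = (12*131 + 254359) + 225748 = (1572 + 254359) + 225748 = 255931 + 225748 = 481679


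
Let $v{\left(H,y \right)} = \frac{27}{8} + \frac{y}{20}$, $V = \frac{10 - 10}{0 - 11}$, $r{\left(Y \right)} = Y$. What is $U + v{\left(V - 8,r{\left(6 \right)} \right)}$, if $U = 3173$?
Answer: $\frac{127067}{40} \approx 3176.7$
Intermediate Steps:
$V = 0$ ($V = \frac{0}{-11} = 0 \left(- \frac{1}{11}\right) = 0$)
$v{\left(H,y \right)} = \frac{27}{8} + \frac{y}{20}$ ($v{\left(H,y \right)} = 27 \cdot \frac{1}{8} + y \frac{1}{20} = \frac{27}{8} + \frac{y}{20}$)
$U + v{\left(V - 8,r{\left(6 \right)} \right)} = 3173 + \left(\frac{27}{8} + \frac{1}{20} \cdot 6\right) = 3173 + \left(\frac{27}{8} + \frac{3}{10}\right) = 3173 + \frac{147}{40} = \frac{127067}{40}$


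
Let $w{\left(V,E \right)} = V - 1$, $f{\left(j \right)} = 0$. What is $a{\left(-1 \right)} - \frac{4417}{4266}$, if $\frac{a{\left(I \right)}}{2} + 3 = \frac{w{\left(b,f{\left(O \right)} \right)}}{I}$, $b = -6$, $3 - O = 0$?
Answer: $\frac{29711}{4266} \approx 6.9646$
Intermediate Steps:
$O = 3$ ($O = 3 - 0 = 3 + 0 = 3$)
$w{\left(V,E \right)} = -1 + V$ ($w{\left(V,E \right)} = V - 1 = -1 + V$)
$a{\left(I \right)} = -6 - \frac{14}{I}$ ($a{\left(I \right)} = -6 + 2 \frac{-1 - 6}{I} = -6 + 2 \left(- \frac{7}{I}\right) = -6 - \frac{14}{I}$)
$a{\left(-1 \right)} - \frac{4417}{4266} = \left(-6 - \frac{14}{-1}\right) - \frac{4417}{4266} = \left(-6 - -14\right) - 4417 \cdot \frac{1}{4266} = \left(-6 + 14\right) - \frac{4417}{4266} = 8 - \frac{4417}{4266} = \frac{29711}{4266}$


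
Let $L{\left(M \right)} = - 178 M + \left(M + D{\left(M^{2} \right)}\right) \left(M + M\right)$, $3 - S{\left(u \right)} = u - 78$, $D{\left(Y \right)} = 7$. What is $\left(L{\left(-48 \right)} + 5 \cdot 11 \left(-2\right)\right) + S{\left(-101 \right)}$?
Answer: $12552$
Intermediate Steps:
$S{\left(u \right)} = 81 - u$ ($S{\left(u \right)} = 3 - \left(u - 78\right) = 3 - \left(-78 + u\right) = 81 - u$)
$L{\left(M \right)} = - 178 M + 2 M \left(7 + M\right)$ ($L{\left(M \right)} = - 178 M + \left(M + 7\right) \left(M + M\right) = - 178 M + \left(7 + M\right) 2 M = - 178 M + 2 M \left(7 + M\right)$)
$\left(L{\left(-48 \right)} + 5 \cdot 11 \left(-2\right)\right) + S{\left(-101 \right)} = \left(2 \left(-48\right) \left(-82 - 48\right) + 5 \cdot 11 \left(-2\right)\right) + \left(81 - -101\right) = \left(2 \left(-48\right) \left(-130\right) + 55 \left(-2\right)\right) + \left(81 + 101\right) = \left(12480 - 110\right) + 182 = 12370 + 182 = 12552$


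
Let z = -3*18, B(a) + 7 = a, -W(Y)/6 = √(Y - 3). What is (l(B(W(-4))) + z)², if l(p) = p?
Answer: 3469 + 732*I*√7 ≈ 3469.0 + 1936.7*I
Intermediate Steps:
W(Y) = -6*√(-3 + Y) (W(Y) = -6*√(Y - 3) = -6*√(-3 + Y))
B(a) = -7 + a
z = -54
(l(B(W(-4))) + z)² = ((-7 - 6*√(-3 - 4)) - 54)² = ((-7 - 6*I*√7) - 54)² = (-61 - 6*I*√7)²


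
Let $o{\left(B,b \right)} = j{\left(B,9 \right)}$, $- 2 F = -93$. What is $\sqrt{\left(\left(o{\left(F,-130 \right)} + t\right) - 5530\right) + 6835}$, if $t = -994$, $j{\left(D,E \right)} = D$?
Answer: $\frac{\sqrt{1430}}{2} \approx 18.908$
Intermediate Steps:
$F = \frac{93}{2}$ ($F = \left(- \frac{1}{2}\right) \left(-93\right) = \frac{93}{2} \approx 46.5$)
$o{\left(B,b \right)} = B$
$\sqrt{\left(\left(o{\left(F,-130 \right)} + t\right) - 5530\right) + 6835} = \sqrt{\left(\left(\frac{93}{2} - 994\right) - 5530\right) + 6835} = \sqrt{\left(- \frac{1895}{2} - 5530\right) + 6835} = \sqrt{- \frac{12955}{2} + 6835} = \sqrt{\frac{715}{2}} = \frac{\sqrt{1430}}{2}$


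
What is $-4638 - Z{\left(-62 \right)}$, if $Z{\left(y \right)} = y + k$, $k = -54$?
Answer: $-4522$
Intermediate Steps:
$Z{\left(y \right)} = -54 + y$ ($Z{\left(y \right)} = y - 54 = -54 + y$)
$-4638 - Z{\left(-62 \right)} = -4638 - \left(-54 - 62\right) = -4638 - -116 = -4638 + 116 = -4522$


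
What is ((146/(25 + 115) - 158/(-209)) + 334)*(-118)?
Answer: -289851483/7315 ≈ -39624.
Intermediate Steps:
((146/(25 + 115) - 158/(-209)) + 334)*(-118) = ((146/140 - 158*(-1/209)) + 334)*(-118) = ((146*(1/140) + 158/209) + 334)*(-118) = ((73/70 + 158/209) + 334)*(-118) = (26317/14630 + 334)*(-118) = (4912737/14630)*(-118) = -289851483/7315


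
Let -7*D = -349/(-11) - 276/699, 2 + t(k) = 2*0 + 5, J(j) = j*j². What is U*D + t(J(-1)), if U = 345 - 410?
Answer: 5273648/17941 ≈ 293.94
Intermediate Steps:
J(j) = j³
t(k) = 3 (t(k) = -2 + (2*0 + 5) = -2 + (0 + 5) = -2 + 5 = 3)
U = -65
D = -80305/17941 (D = -(-349/(-11) - 276/699)/7 = -(-349*(-1/11) - 276*1/699)/7 = -(349/11 - 92/233)/7 = -⅐*80305/2563 = -80305/17941 ≈ -4.4761)
U*D + t(J(-1)) = -65*(-80305/17941) + 3 = 5219825/17941 + 3 = 5273648/17941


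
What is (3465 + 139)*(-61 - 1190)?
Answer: -4508604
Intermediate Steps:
(3465 + 139)*(-61 - 1190) = 3604*(-1251) = -4508604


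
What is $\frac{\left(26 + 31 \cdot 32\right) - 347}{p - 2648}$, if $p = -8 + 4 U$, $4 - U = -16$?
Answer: $- \frac{671}{2576} \approx -0.26048$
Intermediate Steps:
$U = 20$ ($U = 4 - -16 = 4 + 16 = 20$)
$p = 72$ ($p = -8 + 4 \cdot 20 = -8 + 80 = 72$)
$\frac{\left(26 + 31 \cdot 32\right) - 347}{p - 2648} = \frac{\left(26 + 31 \cdot 32\right) - 347}{72 - 2648} = \frac{\left(26 + 992\right) - 347}{-2576} = \left(1018 - 347\right) \left(- \frac{1}{2576}\right) = 671 \left(- \frac{1}{2576}\right) = - \frac{671}{2576}$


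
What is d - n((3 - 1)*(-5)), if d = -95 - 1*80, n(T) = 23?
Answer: -198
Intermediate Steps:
d = -175 (d = -95 - 80 = -175)
d - n((3 - 1)*(-5)) = -175 - 1*23 = -175 - 23 = -198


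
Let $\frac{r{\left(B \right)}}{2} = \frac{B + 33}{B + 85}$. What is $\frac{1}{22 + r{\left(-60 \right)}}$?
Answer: $\frac{25}{496} \approx 0.050403$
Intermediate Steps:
$r{\left(B \right)} = \frac{2 \left(33 + B\right)}{85 + B}$ ($r{\left(B \right)} = 2 \frac{B + 33}{B + 85} = 2 \frac{33 + B}{85 + B} = \frac{2 \left(33 + B\right)}{85 + B}$)
$\frac{1}{22 + r{\left(-60 \right)}} = \frac{1}{22 + \frac{2 \left(33 - 60\right)}{85 - 60}} = \frac{1}{22 + 2 \cdot \frac{1}{25} \left(-27\right)} = \frac{1}{22 - \frac{54}{25}} = \frac{1}{\frac{496}{25}} = \frac{25}{496}$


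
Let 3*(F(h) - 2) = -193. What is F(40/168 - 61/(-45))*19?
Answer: -3553/3 ≈ -1184.3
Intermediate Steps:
F(h) = -187/3 (F(h) = 2 + (⅓)*(-193) = 2 - 193/3 = -187/3)
F(40/168 - 61/(-45))*19 = -187/3*19 = -3553/3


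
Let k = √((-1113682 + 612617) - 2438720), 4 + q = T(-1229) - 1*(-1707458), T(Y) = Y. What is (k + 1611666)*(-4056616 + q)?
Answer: -3788045261406 - 2350391*I*√2939785 ≈ -3.788e+12 - 4.0299e+9*I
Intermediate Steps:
q = 1706225 (q = -4 + (-1229 - 1*(-1707458)) = -4 + (-1229 + 1707458) = -4 + 1706229 = 1706225)
k = I*√2939785 (k = √(-501065 - 2438720) = √(-2939785) = I*√2939785 ≈ 1714.6*I)
(k + 1611666)*(-4056616 + q) = (I*√2939785 + 1611666)*(-4056616 + 1706225) = (1611666 + I*√2939785)*(-2350391) = -3788045261406 - 2350391*I*√2939785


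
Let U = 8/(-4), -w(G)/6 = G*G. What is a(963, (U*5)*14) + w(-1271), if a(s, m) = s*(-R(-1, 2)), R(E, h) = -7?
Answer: -9685905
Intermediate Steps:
w(G) = -6*G**2 (w(G) = -6*G*G = -6*G**2)
U = -2 (U = 8*(-1/4) = -2)
a(s, m) = 7*s (a(s, m) = s*(-1*(-7)) = s*7 = 7*s)
a(963, (U*5)*14) + w(-1271) = 7*963 - 6*(-1271)**2 = 6741 - 6*1615441 = 6741 - 9692646 = -9685905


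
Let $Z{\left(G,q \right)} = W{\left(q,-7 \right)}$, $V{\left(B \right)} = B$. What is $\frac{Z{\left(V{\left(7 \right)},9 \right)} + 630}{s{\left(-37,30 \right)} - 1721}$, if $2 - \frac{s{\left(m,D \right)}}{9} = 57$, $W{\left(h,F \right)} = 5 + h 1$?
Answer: $- \frac{161}{554} \approx -0.29061$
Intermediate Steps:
$W{\left(h,F \right)} = 5 + h$
$Z{\left(G,q \right)} = 5 + q$
$s{\left(m,D \right)} = -495$ ($s{\left(m,D \right)} = 18 - 513 = -495$)
$\frac{Z{\left(V{\left(7 \right)},9 \right)} + 630}{s{\left(-37,30 \right)} - 1721} = \frac{\left(5 + 9\right) + 630}{-495 - 1721} = \frac{14 + 630}{-2216} = 644 \left(- \frac{1}{2216}\right) = - \frac{161}{554}$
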